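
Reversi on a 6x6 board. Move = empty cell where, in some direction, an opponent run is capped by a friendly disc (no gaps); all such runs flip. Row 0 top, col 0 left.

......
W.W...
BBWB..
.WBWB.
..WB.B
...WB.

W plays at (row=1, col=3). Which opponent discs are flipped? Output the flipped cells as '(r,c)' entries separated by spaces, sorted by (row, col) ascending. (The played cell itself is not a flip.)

Answer: (2,3)

Derivation:
Dir NW: first cell '.' (not opp) -> no flip
Dir N: first cell '.' (not opp) -> no flip
Dir NE: first cell '.' (not opp) -> no flip
Dir W: first cell 'W' (not opp) -> no flip
Dir E: first cell '.' (not opp) -> no flip
Dir SW: first cell 'W' (not opp) -> no flip
Dir S: opp run (2,3) capped by W -> flip
Dir SE: first cell '.' (not opp) -> no flip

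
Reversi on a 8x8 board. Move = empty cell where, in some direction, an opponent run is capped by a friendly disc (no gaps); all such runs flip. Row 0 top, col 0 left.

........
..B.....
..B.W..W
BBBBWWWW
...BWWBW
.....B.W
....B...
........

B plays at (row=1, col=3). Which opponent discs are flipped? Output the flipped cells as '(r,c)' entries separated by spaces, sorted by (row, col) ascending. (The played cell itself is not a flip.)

Answer: (2,4) (3,5)

Derivation:
Dir NW: first cell '.' (not opp) -> no flip
Dir N: first cell '.' (not opp) -> no flip
Dir NE: first cell '.' (not opp) -> no flip
Dir W: first cell 'B' (not opp) -> no flip
Dir E: first cell '.' (not opp) -> no flip
Dir SW: first cell 'B' (not opp) -> no flip
Dir S: first cell '.' (not opp) -> no flip
Dir SE: opp run (2,4) (3,5) capped by B -> flip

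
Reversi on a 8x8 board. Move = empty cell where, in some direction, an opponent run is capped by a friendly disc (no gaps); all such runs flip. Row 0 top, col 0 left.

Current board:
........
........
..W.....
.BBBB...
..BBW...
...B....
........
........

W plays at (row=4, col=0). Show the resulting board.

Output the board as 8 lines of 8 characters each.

Place W at (4,0); scan 8 dirs for brackets.
Dir NW: edge -> no flip
Dir N: first cell '.' (not opp) -> no flip
Dir NE: opp run (3,1) capped by W -> flip
Dir W: edge -> no flip
Dir E: first cell '.' (not opp) -> no flip
Dir SW: edge -> no flip
Dir S: first cell '.' (not opp) -> no flip
Dir SE: first cell '.' (not opp) -> no flip
All flips: (3,1)

Answer: ........
........
..W.....
.WBBB...
W.BBW...
...B....
........
........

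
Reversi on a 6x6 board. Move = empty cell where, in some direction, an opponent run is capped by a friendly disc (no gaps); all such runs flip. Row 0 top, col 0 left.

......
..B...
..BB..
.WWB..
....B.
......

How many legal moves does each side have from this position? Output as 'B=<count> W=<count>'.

-- B to move --
(2,0): no bracket -> illegal
(2,1): no bracket -> illegal
(3,0): flips 2 -> legal
(4,0): flips 1 -> legal
(4,1): flips 1 -> legal
(4,2): flips 1 -> legal
(4,3): no bracket -> illegal
B mobility = 4
-- W to move --
(0,1): no bracket -> illegal
(0,2): flips 2 -> legal
(0,3): no bracket -> illegal
(1,1): no bracket -> illegal
(1,3): flips 1 -> legal
(1,4): flips 1 -> legal
(2,1): no bracket -> illegal
(2,4): no bracket -> illegal
(3,4): flips 1 -> legal
(3,5): no bracket -> illegal
(4,2): no bracket -> illegal
(4,3): no bracket -> illegal
(4,5): no bracket -> illegal
(5,3): no bracket -> illegal
(5,4): no bracket -> illegal
(5,5): no bracket -> illegal
W mobility = 4

Answer: B=4 W=4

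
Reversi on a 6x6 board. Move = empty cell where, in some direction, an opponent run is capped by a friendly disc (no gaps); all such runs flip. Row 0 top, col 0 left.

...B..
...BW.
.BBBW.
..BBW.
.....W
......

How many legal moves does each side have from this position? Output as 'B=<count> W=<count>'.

Answer: B=4 W=6

Derivation:
-- B to move --
(0,4): no bracket -> illegal
(0,5): flips 1 -> legal
(1,5): flips 2 -> legal
(2,5): flips 2 -> legal
(3,5): flips 2 -> legal
(4,3): no bracket -> illegal
(4,4): no bracket -> illegal
(5,4): no bracket -> illegal
(5,5): no bracket -> illegal
B mobility = 4
-- W to move --
(0,2): flips 1 -> legal
(0,4): no bracket -> illegal
(1,0): no bracket -> illegal
(1,1): no bracket -> illegal
(1,2): flips 2 -> legal
(2,0): flips 3 -> legal
(3,0): no bracket -> illegal
(3,1): flips 2 -> legal
(4,1): flips 2 -> legal
(4,2): flips 1 -> legal
(4,3): no bracket -> illegal
(4,4): no bracket -> illegal
W mobility = 6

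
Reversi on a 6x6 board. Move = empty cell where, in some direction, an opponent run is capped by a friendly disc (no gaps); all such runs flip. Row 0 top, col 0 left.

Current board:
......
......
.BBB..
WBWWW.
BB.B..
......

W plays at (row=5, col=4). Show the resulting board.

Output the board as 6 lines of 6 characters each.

Answer: ......
......
.BBB..
WBWWW.
BB.W..
....W.

Derivation:
Place W at (5,4); scan 8 dirs for brackets.
Dir NW: opp run (4,3) capped by W -> flip
Dir N: first cell '.' (not opp) -> no flip
Dir NE: first cell '.' (not opp) -> no flip
Dir W: first cell '.' (not opp) -> no flip
Dir E: first cell '.' (not opp) -> no flip
Dir SW: edge -> no flip
Dir S: edge -> no flip
Dir SE: edge -> no flip
All flips: (4,3)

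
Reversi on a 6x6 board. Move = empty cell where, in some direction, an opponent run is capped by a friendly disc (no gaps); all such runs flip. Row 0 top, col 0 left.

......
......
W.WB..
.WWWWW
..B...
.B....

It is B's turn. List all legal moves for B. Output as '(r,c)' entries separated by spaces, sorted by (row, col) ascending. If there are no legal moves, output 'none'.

(1,0): no bracket -> illegal
(1,1): no bracket -> illegal
(1,2): flips 2 -> legal
(1,3): no bracket -> illegal
(2,1): flips 1 -> legal
(2,4): flips 1 -> legal
(2,5): no bracket -> illegal
(3,0): no bracket -> illegal
(4,0): no bracket -> illegal
(4,1): flips 1 -> legal
(4,3): flips 1 -> legal
(4,4): no bracket -> illegal
(4,5): flips 1 -> legal

Answer: (1,2) (2,1) (2,4) (4,1) (4,3) (4,5)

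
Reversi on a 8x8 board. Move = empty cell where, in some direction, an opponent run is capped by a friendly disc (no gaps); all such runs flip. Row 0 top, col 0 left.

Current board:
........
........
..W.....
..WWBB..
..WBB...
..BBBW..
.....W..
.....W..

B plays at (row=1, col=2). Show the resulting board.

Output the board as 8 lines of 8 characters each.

Place B at (1,2); scan 8 dirs for brackets.
Dir NW: first cell '.' (not opp) -> no flip
Dir N: first cell '.' (not opp) -> no flip
Dir NE: first cell '.' (not opp) -> no flip
Dir W: first cell '.' (not opp) -> no flip
Dir E: first cell '.' (not opp) -> no flip
Dir SW: first cell '.' (not opp) -> no flip
Dir S: opp run (2,2) (3,2) (4,2) capped by B -> flip
Dir SE: first cell '.' (not opp) -> no flip
All flips: (2,2) (3,2) (4,2)

Answer: ........
..B.....
..B.....
..BWBB..
..BBB...
..BBBW..
.....W..
.....W..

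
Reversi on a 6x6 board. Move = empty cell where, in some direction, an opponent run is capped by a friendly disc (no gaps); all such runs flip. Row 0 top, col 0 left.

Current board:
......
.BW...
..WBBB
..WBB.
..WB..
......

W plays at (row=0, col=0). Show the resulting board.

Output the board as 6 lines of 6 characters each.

Answer: W.....
.WW...
..WBBB
..WBB.
..WB..
......

Derivation:
Place W at (0,0); scan 8 dirs for brackets.
Dir NW: edge -> no flip
Dir N: edge -> no flip
Dir NE: edge -> no flip
Dir W: edge -> no flip
Dir E: first cell '.' (not opp) -> no flip
Dir SW: edge -> no flip
Dir S: first cell '.' (not opp) -> no flip
Dir SE: opp run (1,1) capped by W -> flip
All flips: (1,1)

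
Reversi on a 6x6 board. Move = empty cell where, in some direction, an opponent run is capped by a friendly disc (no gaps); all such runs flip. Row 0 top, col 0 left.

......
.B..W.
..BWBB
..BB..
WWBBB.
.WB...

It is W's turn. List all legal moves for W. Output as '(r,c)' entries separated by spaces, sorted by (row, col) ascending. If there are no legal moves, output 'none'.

Answer: (1,5) (2,1) (3,4) (4,5) (5,3)

Derivation:
(0,0): no bracket -> illegal
(0,1): no bracket -> illegal
(0,2): no bracket -> illegal
(1,0): no bracket -> illegal
(1,2): no bracket -> illegal
(1,3): no bracket -> illegal
(1,5): flips 3 -> legal
(2,0): no bracket -> illegal
(2,1): flips 1 -> legal
(3,1): no bracket -> illegal
(3,4): flips 1 -> legal
(3,5): no bracket -> illegal
(4,5): flips 3 -> legal
(5,3): flips 3 -> legal
(5,4): no bracket -> illegal
(5,5): no bracket -> illegal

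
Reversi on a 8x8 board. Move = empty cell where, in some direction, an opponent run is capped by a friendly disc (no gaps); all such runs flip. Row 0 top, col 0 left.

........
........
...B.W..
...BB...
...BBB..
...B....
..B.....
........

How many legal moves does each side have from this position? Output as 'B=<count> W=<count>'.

-- B to move --
(1,4): no bracket -> illegal
(1,5): no bracket -> illegal
(1,6): flips 1 -> legal
(2,4): no bracket -> illegal
(2,6): no bracket -> illegal
(3,5): no bracket -> illegal
(3,6): no bracket -> illegal
B mobility = 1
-- W to move --
(1,2): no bracket -> illegal
(1,3): no bracket -> illegal
(1,4): no bracket -> illegal
(2,2): no bracket -> illegal
(2,4): no bracket -> illegal
(3,2): no bracket -> illegal
(3,5): no bracket -> illegal
(3,6): no bracket -> illegal
(4,2): no bracket -> illegal
(4,6): no bracket -> illegal
(5,1): no bracket -> illegal
(5,2): flips 2 -> legal
(5,4): no bracket -> illegal
(5,5): no bracket -> illegal
(5,6): no bracket -> illegal
(6,1): no bracket -> illegal
(6,3): no bracket -> illegal
(6,4): no bracket -> illegal
(7,1): no bracket -> illegal
(7,2): no bracket -> illegal
(7,3): no bracket -> illegal
W mobility = 1

Answer: B=1 W=1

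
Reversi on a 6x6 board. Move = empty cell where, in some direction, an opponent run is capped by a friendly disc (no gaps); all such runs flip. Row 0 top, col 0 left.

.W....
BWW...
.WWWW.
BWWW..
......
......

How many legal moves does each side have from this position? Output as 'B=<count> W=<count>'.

Answer: B=4 W=0

Derivation:
-- B to move --
(0,0): no bracket -> illegal
(0,2): no bracket -> illegal
(0,3): flips 2 -> legal
(1,3): flips 2 -> legal
(1,4): no bracket -> illegal
(1,5): no bracket -> illegal
(2,0): no bracket -> illegal
(2,5): no bracket -> illegal
(3,4): flips 3 -> legal
(3,5): no bracket -> illegal
(4,0): no bracket -> illegal
(4,1): no bracket -> illegal
(4,2): no bracket -> illegal
(4,3): flips 2 -> legal
(4,4): no bracket -> illegal
B mobility = 4
-- W to move --
(0,0): no bracket -> illegal
(2,0): no bracket -> illegal
(4,0): no bracket -> illegal
(4,1): no bracket -> illegal
W mobility = 0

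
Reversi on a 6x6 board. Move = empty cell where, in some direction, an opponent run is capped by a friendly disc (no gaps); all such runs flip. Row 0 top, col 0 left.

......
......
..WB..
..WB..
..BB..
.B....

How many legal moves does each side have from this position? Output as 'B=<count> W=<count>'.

-- B to move --
(1,1): flips 1 -> legal
(1,2): flips 2 -> legal
(1,3): no bracket -> illegal
(2,1): flips 2 -> legal
(3,1): flips 1 -> legal
(4,1): flips 1 -> legal
B mobility = 5
-- W to move --
(1,2): no bracket -> illegal
(1,3): no bracket -> illegal
(1,4): flips 1 -> legal
(2,4): flips 1 -> legal
(3,1): no bracket -> illegal
(3,4): flips 1 -> legal
(4,0): no bracket -> illegal
(4,1): no bracket -> illegal
(4,4): flips 1 -> legal
(5,0): no bracket -> illegal
(5,2): flips 1 -> legal
(5,3): no bracket -> illegal
(5,4): flips 1 -> legal
W mobility = 6

Answer: B=5 W=6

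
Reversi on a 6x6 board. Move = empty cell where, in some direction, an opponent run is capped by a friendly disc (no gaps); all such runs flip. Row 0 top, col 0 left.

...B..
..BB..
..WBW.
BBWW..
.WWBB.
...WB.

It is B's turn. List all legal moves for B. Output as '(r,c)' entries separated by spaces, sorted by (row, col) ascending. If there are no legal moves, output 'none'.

Answer: (1,1) (2,1) (2,5) (3,4) (3,5) (4,0) (5,0) (5,1) (5,2)

Derivation:
(1,1): flips 2 -> legal
(1,4): no bracket -> illegal
(1,5): no bracket -> illegal
(2,1): flips 2 -> legal
(2,5): flips 1 -> legal
(3,4): flips 2 -> legal
(3,5): flips 1 -> legal
(4,0): flips 2 -> legal
(5,0): flips 2 -> legal
(5,1): flips 1 -> legal
(5,2): flips 5 -> legal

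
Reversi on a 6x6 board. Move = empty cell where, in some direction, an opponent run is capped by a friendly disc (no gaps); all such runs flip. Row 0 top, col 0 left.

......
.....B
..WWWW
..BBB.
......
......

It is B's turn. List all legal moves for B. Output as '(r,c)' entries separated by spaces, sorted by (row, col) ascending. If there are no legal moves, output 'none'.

Answer: (1,1) (1,2) (1,3) (1,4) (3,5)

Derivation:
(1,1): flips 1 -> legal
(1,2): flips 2 -> legal
(1,3): flips 1 -> legal
(1,4): flips 2 -> legal
(2,1): no bracket -> illegal
(3,1): no bracket -> illegal
(3,5): flips 1 -> legal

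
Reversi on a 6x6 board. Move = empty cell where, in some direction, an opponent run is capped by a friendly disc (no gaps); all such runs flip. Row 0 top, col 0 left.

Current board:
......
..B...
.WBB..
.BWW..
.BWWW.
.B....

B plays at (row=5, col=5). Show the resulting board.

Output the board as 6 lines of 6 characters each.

Answer: ......
..B...
.WBB..
.BWB..
.BWWB.
.B...B

Derivation:
Place B at (5,5); scan 8 dirs for brackets.
Dir NW: opp run (4,4) (3,3) capped by B -> flip
Dir N: first cell '.' (not opp) -> no flip
Dir NE: edge -> no flip
Dir W: first cell '.' (not opp) -> no flip
Dir E: edge -> no flip
Dir SW: edge -> no flip
Dir S: edge -> no flip
Dir SE: edge -> no flip
All flips: (3,3) (4,4)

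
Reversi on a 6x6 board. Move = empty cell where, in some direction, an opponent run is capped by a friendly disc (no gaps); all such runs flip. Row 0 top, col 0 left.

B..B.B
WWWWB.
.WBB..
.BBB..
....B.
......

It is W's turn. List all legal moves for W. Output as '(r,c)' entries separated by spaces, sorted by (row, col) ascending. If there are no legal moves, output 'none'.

Answer: (1,5) (2,4) (3,4) (4,0) (4,1) (4,2) (4,3) (5,5)

Derivation:
(0,1): no bracket -> illegal
(0,2): no bracket -> illegal
(0,4): no bracket -> illegal
(1,5): flips 1 -> legal
(2,0): no bracket -> illegal
(2,4): flips 2 -> legal
(2,5): no bracket -> illegal
(3,0): no bracket -> illegal
(3,4): flips 1 -> legal
(3,5): no bracket -> illegal
(4,0): flips 2 -> legal
(4,1): flips 1 -> legal
(4,2): flips 2 -> legal
(4,3): flips 3 -> legal
(4,5): no bracket -> illegal
(5,3): no bracket -> illegal
(5,4): no bracket -> illegal
(5,5): flips 3 -> legal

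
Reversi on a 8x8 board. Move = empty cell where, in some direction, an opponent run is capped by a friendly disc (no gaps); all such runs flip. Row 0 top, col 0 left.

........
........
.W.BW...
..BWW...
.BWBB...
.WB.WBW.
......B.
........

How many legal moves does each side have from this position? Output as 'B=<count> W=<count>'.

-- B to move --
(1,0): flips 1 -> legal
(1,1): no bracket -> illegal
(1,2): no bracket -> illegal
(1,3): no bracket -> illegal
(1,4): flips 2 -> legal
(1,5): no bracket -> illegal
(2,0): no bracket -> illegal
(2,2): flips 1 -> legal
(2,5): flips 2 -> legal
(3,0): no bracket -> illegal
(3,1): no bracket -> illegal
(3,5): flips 2 -> legal
(4,0): no bracket -> illegal
(4,5): flips 1 -> legal
(4,6): flips 1 -> legal
(4,7): no bracket -> illegal
(5,0): flips 1 -> legal
(5,3): flips 1 -> legal
(5,7): flips 1 -> legal
(6,0): no bracket -> illegal
(6,1): flips 1 -> legal
(6,2): no bracket -> illegal
(6,3): no bracket -> illegal
(6,4): flips 1 -> legal
(6,5): flips 1 -> legal
(6,7): no bracket -> illegal
B mobility = 13
-- W to move --
(1,2): flips 1 -> legal
(1,3): flips 1 -> legal
(1,4): no bracket -> illegal
(2,2): flips 2 -> legal
(3,0): no bracket -> illegal
(3,1): flips 2 -> legal
(3,5): no bracket -> illegal
(4,0): flips 1 -> legal
(4,5): flips 2 -> legal
(4,6): no bracket -> illegal
(5,0): no bracket -> illegal
(5,3): flips 2 -> legal
(5,7): no bracket -> illegal
(6,1): flips 2 -> legal
(6,2): flips 1 -> legal
(6,3): no bracket -> illegal
(6,4): no bracket -> illegal
(6,5): no bracket -> illegal
(6,7): no bracket -> illegal
(7,5): no bracket -> illegal
(7,6): flips 1 -> legal
(7,7): flips 3 -> legal
W mobility = 11

Answer: B=13 W=11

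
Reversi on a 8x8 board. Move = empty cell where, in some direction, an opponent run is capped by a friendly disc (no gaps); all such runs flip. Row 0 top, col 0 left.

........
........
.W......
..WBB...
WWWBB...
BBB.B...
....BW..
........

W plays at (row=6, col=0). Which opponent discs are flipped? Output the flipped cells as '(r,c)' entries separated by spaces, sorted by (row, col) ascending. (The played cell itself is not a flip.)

Answer: (5,0) (5,1)

Derivation:
Dir NW: edge -> no flip
Dir N: opp run (5,0) capped by W -> flip
Dir NE: opp run (5,1) capped by W -> flip
Dir W: edge -> no flip
Dir E: first cell '.' (not opp) -> no flip
Dir SW: edge -> no flip
Dir S: first cell '.' (not opp) -> no flip
Dir SE: first cell '.' (not opp) -> no flip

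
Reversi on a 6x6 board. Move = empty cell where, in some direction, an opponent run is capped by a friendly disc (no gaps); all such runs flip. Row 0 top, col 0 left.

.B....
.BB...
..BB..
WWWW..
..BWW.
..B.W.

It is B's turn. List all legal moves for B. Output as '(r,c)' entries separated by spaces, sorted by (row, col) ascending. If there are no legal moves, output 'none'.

(2,0): flips 1 -> legal
(2,1): no bracket -> illegal
(2,4): flips 1 -> legal
(3,4): flips 1 -> legal
(3,5): no bracket -> illegal
(4,0): flips 1 -> legal
(4,1): flips 1 -> legal
(4,5): flips 2 -> legal
(5,3): flips 2 -> legal
(5,5): flips 2 -> legal

Answer: (2,0) (2,4) (3,4) (4,0) (4,1) (4,5) (5,3) (5,5)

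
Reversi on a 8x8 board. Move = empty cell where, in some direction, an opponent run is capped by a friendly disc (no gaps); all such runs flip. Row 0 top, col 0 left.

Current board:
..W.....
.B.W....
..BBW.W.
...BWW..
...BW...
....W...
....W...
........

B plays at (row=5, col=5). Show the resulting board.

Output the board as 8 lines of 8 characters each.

Answer: ..W.....
.B.W....
..BBW.W.
...BWW..
...BB...
....WB..
....W...
........

Derivation:
Place B at (5,5); scan 8 dirs for brackets.
Dir NW: opp run (4,4) capped by B -> flip
Dir N: first cell '.' (not opp) -> no flip
Dir NE: first cell '.' (not opp) -> no flip
Dir W: opp run (5,4), next='.' -> no flip
Dir E: first cell '.' (not opp) -> no flip
Dir SW: opp run (6,4), next='.' -> no flip
Dir S: first cell '.' (not opp) -> no flip
Dir SE: first cell '.' (not opp) -> no flip
All flips: (4,4)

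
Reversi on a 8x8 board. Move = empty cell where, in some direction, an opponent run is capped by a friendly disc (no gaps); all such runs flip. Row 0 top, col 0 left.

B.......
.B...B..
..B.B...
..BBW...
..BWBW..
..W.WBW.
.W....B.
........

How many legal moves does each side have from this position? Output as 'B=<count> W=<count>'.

-- B to move --
(2,3): no bracket -> illegal
(2,5): no bracket -> illegal
(3,5): flips 2 -> legal
(3,6): no bracket -> illegal
(4,1): no bracket -> illegal
(4,6): flips 2 -> legal
(4,7): no bracket -> illegal
(5,0): no bracket -> illegal
(5,1): no bracket -> illegal
(5,3): flips 2 -> legal
(5,7): flips 1 -> legal
(6,0): no bracket -> illegal
(6,2): flips 1 -> legal
(6,3): no bracket -> illegal
(6,4): flips 1 -> legal
(6,5): flips 2 -> legal
(6,7): no bracket -> illegal
(7,0): no bracket -> illegal
(7,1): no bracket -> illegal
(7,2): no bracket -> illegal
B mobility = 7
-- W to move --
(0,1): no bracket -> illegal
(0,2): no bracket -> illegal
(0,4): no bracket -> illegal
(0,5): no bracket -> illegal
(0,6): no bracket -> illegal
(1,0): no bracket -> illegal
(1,2): flips 3 -> legal
(1,3): no bracket -> illegal
(1,4): flips 1 -> legal
(1,6): no bracket -> illegal
(2,0): no bracket -> illegal
(2,1): flips 1 -> legal
(2,3): flips 1 -> legal
(2,5): no bracket -> illegal
(2,6): no bracket -> illegal
(3,1): flips 2 -> legal
(3,5): no bracket -> illegal
(4,1): flips 1 -> legal
(4,6): no bracket -> illegal
(5,1): no bracket -> illegal
(5,3): no bracket -> illegal
(5,7): no bracket -> illegal
(6,4): no bracket -> illegal
(6,5): flips 1 -> legal
(6,7): no bracket -> illegal
(7,5): no bracket -> illegal
(7,6): flips 1 -> legal
(7,7): no bracket -> illegal
W mobility = 8

Answer: B=7 W=8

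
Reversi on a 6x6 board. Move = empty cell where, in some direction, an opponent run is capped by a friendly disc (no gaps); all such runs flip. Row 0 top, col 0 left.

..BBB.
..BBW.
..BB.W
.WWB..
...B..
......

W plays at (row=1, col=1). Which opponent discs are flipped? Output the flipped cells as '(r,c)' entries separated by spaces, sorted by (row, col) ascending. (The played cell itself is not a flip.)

Answer: (1,2) (1,3)

Derivation:
Dir NW: first cell '.' (not opp) -> no flip
Dir N: first cell '.' (not opp) -> no flip
Dir NE: opp run (0,2), next=edge -> no flip
Dir W: first cell '.' (not opp) -> no flip
Dir E: opp run (1,2) (1,3) capped by W -> flip
Dir SW: first cell '.' (not opp) -> no flip
Dir S: first cell '.' (not opp) -> no flip
Dir SE: opp run (2,2) (3,3), next='.' -> no flip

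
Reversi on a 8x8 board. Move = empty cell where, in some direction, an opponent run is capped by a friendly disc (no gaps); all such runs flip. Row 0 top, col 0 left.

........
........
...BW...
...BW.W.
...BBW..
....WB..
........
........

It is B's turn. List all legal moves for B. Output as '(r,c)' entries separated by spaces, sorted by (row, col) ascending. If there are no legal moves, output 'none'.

(1,3): no bracket -> illegal
(1,4): flips 2 -> legal
(1,5): flips 1 -> legal
(2,5): flips 2 -> legal
(2,6): no bracket -> illegal
(2,7): no bracket -> illegal
(3,5): flips 2 -> legal
(3,7): no bracket -> illegal
(4,6): flips 1 -> legal
(4,7): no bracket -> illegal
(5,3): flips 1 -> legal
(5,6): flips 2 -> legal
(6,3): no bracket -> illegal
(6,4): flips 1 -> legal
(6,5): flips 1 -> legal

Answer: (1,4) (1,5) (2,5) (3,5) (4,6) (5,3) (5,6) (6,4) (6,5)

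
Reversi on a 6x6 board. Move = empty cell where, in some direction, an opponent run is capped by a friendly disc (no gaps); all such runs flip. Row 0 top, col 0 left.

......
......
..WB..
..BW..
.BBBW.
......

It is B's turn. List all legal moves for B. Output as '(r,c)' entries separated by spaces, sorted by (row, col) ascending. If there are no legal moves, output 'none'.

(1,1): no bracket -> illegal
(1,2): flips 1 -> legal
(1,3): no bracket -> illegal
(2,1): flips 1 -> legal
(2,4): flips 1 -> legal
(3,1): no bracket -> illegal
(3,4): flips 1 -> legal
(3,5): no bracket -> illegal
(4,5): flips 1 -> legal
(5,3): no bracket -> illegal
(5,4): no bracket -> illegal
(5,5): no bracket -> illegal

Answer: (1,2) (2,1) (2,4) (3,4) (4,5)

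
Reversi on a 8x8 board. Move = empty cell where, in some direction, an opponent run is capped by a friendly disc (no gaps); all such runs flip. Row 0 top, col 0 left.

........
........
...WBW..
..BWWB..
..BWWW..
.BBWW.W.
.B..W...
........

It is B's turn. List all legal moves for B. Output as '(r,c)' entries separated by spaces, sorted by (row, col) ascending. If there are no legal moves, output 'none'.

Answer: (1,4) (1,5) (1,6) (2,2) (2,6) (4,6) (5,5) (6,2) (6,5) (7,4) (7,5)

Derivation:
(1,2): no bracket -> illegal
(1,3): no bracket -> illegal
(1,4): flips 1 -> legal
(1,5): flips 1 -> legal
(1,6): flips 3 -> legal
(2,2): flips 1 -> legal
(2,6): flips 1 -> legal
(3,6): no bracket -> illegal
(4,6): flips 3 -> legal
(4,7): no bracket -> illegal
(5,5): flips 3 -> legal
(5,7): no bracket -> illegal
(6,2): flips 2 -> legal
(6,3): no bracket -> illegal
(6,5): flips 2 -> legal
(6,6): no bracket -> illegal
(6,7): no bracket -> illegal
(7,3): no bracket -> illegal
(7,4): flips 4 -> legal
(7,5): flips 2 -> legal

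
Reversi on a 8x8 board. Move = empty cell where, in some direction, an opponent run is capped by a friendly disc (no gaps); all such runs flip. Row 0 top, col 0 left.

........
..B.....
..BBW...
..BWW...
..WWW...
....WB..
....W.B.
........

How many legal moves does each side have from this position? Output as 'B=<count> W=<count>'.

-- B to move --
(1,3): no bracket -> illegal
(1,4): no bracket -> illegal
(1,5): no bracket -> illegal
(2,5): flips 1 -> legal
(3,1): no bracket -> illegal
(3,5): flips 2 -> legal
(4,1): no bracket -> illegal
(4,5): flips 1 -> legal
(5,1): no bracket -> illegal
(5,2): flips 1 -> legal
(5,3): flips 3 -> legal
(6,3): no bracket -> illegal
(6,5): flips 2 -> legal
(7,3): flips 1 -> legal
(7,4): no bracket -> illegal
(7,5): no bracket -> illegal
B mobility = 7
-- W to move --
(0,1): flips 2 -> legal
(0,2): flips 3 -> legal
(0,3): no bracket -> illegal
(1,1): flips 1 -> legal
(1,3): flips 1 -> legal
(1,4): no bracket -> illegal
(2,1): flips 3 -> legal
(3,1): flips 1 -> legal
(4,1): no bracket -> illegal
(4,5): no bracket -> illegal
(4,6): flips 1 -> legal
(5,6): flips 1 -> legal
(5,7): no bracket -> illegal
(6,5): no bracket -> illegal
(6,7): no bracket -> illegal
(7,5): no bracket -> illegal
(7,6): no bracket -> illegal
(7,7): flips 2 -> legal
W mobility = 9

Answer: B=7 W=9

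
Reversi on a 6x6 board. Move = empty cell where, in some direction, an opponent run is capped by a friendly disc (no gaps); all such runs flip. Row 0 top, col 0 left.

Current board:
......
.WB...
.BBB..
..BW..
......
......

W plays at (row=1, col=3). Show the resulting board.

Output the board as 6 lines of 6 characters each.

Answer: ......
.WWW..
.BBW..
..BW..
......
......

Derivation:
Place W at (1,3); scan 8 dirs for brackets.
Dir NW: first cell '.' (not opp) -> no flip
Dir N: first cell '.' (not opp) -> no flip
Dir NE: first cell '.' (not opp) -> no flip
Dir W: opp run (1,2) capped by W -> flip
Dir E: first cell '.' (not opp) -> no flip
Dir SW: opp run (2,2), next='.' -> no flip
Dir S: opp run (2,3) capped by W -> flip
Dir SE: first cell '.' (not opp) -> no flip
All flips: (1,2) (2,3)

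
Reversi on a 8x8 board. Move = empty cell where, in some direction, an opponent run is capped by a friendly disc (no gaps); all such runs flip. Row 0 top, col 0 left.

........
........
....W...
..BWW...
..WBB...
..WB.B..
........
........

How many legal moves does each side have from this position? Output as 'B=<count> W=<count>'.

Answer: B=10 W=7

Derivation:
-- B to move --
(1,3): no bracket -> illegal
(1,4): flips 2 -> legal
(1,5): no bracket -> illegal
(2,2): flips 1 -> legal
(2,3): flips 1 -> legal
(2,5): flips 1 -> legal
(3,1): flips 1 -> legal
(3,5): flips 2 -> legal
(4,1): flips 1 -> legal
(4,5): no bracket -> illegal
(5,1): flips 1 -> legal
(6,1): flips 1 -> legal
(6,2): flips 2 -> legal
(6,3): no bracket -> illegal
B mobility = 10
-- W to move --
(2,1): no bracket -> illegal
(2,2): flips 1 -> legal
(2,3): no bracket -> illegal
(3,1): flips 1 -> legal
(3,5): no bracket -> illegal
(4,1): no bracket -> illegal
(4,5): flips 2 -> legal
(4,6): no bracket -> illegal
(5,4): flips 2 -> legal
(5,6): no bracket -> illegal
(6,2): no bracket -> illegal
(6,3): flips 2 -> legal
(6,4): flips 1 -> legal
(6,5): no bracket -> illegal
(6,6): flips 2 -> legal
W mobility = 7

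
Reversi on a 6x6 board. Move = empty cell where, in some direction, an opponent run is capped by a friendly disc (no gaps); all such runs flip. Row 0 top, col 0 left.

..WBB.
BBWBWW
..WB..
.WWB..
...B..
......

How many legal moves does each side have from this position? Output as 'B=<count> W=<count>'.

-- B to move --
(0,1): flips 2 -> legal
(0,5): flips 1 -> legal
(2,0): no bracket -> illegal
(2,1): flips 3 -> legal
(2,4): flips 1 -> legal
(2,5): flips 1 -> legal
(3,0): flips 2 -> legal
(4,0): flips 2 -> legal
(4,1): flips 1 -> legal
(4,2): no bracket -> illegal
B mobility = 8
-- W to move --
(0,0): flips 1 -> legal
(0,1): no bracket -> illegal
(0,5): flips 2 -> legal
(2,0): flips 1 -> legal
(2,1): no bracket -> illegal
(2,4): flips 2 -> legal
(3,4): flips 2 -> legal
(4,2): no bracket -> illegal
(4,4): flips 1 -> legal
(5,2): no bracket -> illegal
(5,3): no bracket -> illegal
(5,4): flips 1 -> legal
W mobility = 7

Answer: B=8 W=7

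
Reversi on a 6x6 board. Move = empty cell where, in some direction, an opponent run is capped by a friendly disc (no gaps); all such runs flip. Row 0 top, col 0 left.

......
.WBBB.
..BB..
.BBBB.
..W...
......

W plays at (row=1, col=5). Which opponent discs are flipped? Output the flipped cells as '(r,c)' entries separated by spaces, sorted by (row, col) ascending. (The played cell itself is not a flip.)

Answer: (1,2) (1,3) (1,4)

Derivation:
Dir NW: first cell '.' (not opp) -> no flip
Dir N: first cell '.' (not opp) -> no flip
Dir NE: edge -> no flip
Dir W: opp run (1,4) (1,3) (1,2) capped by W -> flip
Dir E: edge -> no flip
Dir SW: first cell '.' (not opp) -> no flip
Dir S: first cell '.' (not opp) -> no flip
Dir SE: edge -> no flip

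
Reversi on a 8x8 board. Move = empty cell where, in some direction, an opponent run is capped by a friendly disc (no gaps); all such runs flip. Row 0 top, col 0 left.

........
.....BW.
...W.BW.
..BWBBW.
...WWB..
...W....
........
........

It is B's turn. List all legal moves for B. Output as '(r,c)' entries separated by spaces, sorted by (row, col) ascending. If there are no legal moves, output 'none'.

Answer: (0,7) (1,2) (1,4) (1,7) (2,7) (3,7) (4,2) (4,7) (5,2) (5,4) (6,2)

Derivation:
(0,5): no bracket -> illegal
(0,6): no bracket -> illegal
(0,7): flips 1 -> legal
(1,2): flips 1 -> legal
(1,3): no bracket -> illegal
(1,4): flips 1 -> legal
(1,7): flips 2 -> legal
(2,2): no bracket -> illegal
(2,4): no bracket -> illegal
(2,7): flips 2 -> legal
(3,7): flips 2 -> legal
(4,2): flips 2 -> legal
(4,6): no bracket -> illegal
(4,7): flips 1 -> legal
(5,2): flips 1 -> legal
(5,4): flips 2 -> legal
(5,5): no bracket -> illegal
(6,2): flips 2 -> legal
(6,3): no bracket -> illegal
(6,4): no bracket -> illegal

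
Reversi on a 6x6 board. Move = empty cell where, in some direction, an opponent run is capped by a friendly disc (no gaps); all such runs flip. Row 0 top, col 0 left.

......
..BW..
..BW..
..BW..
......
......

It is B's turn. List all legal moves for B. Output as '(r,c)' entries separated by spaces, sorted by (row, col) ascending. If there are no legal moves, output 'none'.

(0,2): no bracket -> illegal
(0,3): no bracket -> illegal
(0,4): flips 1 -> legal
(1,4): flips 2 -> legal
(2,4): flips 1 -> legal
(3,4): flips 2 -> legal
(4,2): no bracket -> illegal
(4,3): no bracket -> illegal
(4,4): flips 1 -> legal

Answer: (0,4) (1,4) (2,4) (3,4) (4,4)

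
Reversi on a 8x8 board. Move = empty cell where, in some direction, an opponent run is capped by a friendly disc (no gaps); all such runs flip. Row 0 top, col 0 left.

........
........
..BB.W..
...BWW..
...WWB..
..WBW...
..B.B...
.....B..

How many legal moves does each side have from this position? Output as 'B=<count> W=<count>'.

Answer: B=8 W=12

Derivation:
-- B to move --
(1,4): no bracket -> illegal
(1,5): flips 2 -> legal
(1,6): no bracket -> illegal
(2,4): flips 3 -> legal
(2,6): flips 2 -> legal
(3,2): no bracket -> illegal
(3,6): flips 2 -> legal
(4,1): no bracket -> illegal
(4,2): flips 3 -> legal
(4,6): no bracket -> illegal
(5,1): flips 1 -> legal
(5,5): flips 2 -> legal
(6,1): no bracket -> illegal
(6,3): flips 1 -> legal
(6,5): no bracket -> illegal
B mobility = 8
-- W to move --
(1,1): flips 2 -> legal
(1,2): flips 1 -> legal
(1,3): flips 2 -> legal
(1,4): no bracket -> illegal
(2,1): no bracket -> illegal
(2,4): no bracket -> illegal
(3,1): no bracket -> illegal
(3,2): flips 1 -> legal
(3,6): flips 1 -> legal
(4,2): no bracket -> illegal
(4,6): flips 1 -> legal
(5,1): no bracket -> illegal
(5,5): flips 1 -> legal
(5,6): flips 1 -> legal
(6,1): no bracket -> illegal
(6,3): flips 1 -> legal
(6,5): no bracket -> illegal
(6,6): no bracket -> illegal
(7,1): flips 2 -> legal
(7,2): flips 1 -> legal
(7,3): no bracket -> illegal
(7,4): flips 1 -> legal
(7,6): no bracket -> illegal
W mobility = 12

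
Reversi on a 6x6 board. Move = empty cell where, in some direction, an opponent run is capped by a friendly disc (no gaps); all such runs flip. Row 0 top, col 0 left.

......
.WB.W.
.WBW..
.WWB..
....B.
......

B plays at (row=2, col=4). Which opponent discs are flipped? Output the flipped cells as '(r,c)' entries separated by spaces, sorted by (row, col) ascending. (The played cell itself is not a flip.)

Dir NW: first cell '.' (not opp) -> no flip
Dir N: opp run (1,4), next='.' -> no flip
Dir NE: first cell '.' (not opp) -> no flip
Dir W: opp run (2,3) capped by B -> flip
Dir E: first cell '.' (not opp) -> no flip
Dir SW: first cell 'B' (not opp) -> no flip
Dir S: first cell '.' (not opp) -> no flip
Dir SE: first cell '.' (not opp) -> no flip

Answer: (2,3)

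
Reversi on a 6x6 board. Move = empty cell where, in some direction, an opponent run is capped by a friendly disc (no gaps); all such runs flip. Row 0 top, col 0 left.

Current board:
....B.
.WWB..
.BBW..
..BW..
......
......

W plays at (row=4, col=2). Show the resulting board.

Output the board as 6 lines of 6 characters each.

Answer: ....B.
.WWB..
.BWW..
..WW..
..W...
......

Derivation:
Place W at (4,2); scan 8 dirs for brackets.
Dir NW: first cell '.' (not opp) -> no flip
Dir N: opp run (3,2) (2,2) capped by W -> flip
Dir NE: first cell 'W' (not opp) -> no flip
Dir W: first cell '.' (not opp) -> no flip
Dir E: first cell '.' (not opp) -> no flip
Dir SW: first cell '.' (not opp) -> no flip
Dir S: first cell '.' (not opp) -> no flip
Dir SE: first cell '.' (not opp) -> no flip
All flips: (2,2) (3,2)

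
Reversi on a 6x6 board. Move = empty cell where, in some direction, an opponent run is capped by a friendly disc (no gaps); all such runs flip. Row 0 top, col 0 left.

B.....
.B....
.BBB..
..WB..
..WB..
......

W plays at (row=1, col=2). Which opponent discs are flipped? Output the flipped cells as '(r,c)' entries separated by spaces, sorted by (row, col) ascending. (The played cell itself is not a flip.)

Dir NW: first cell '.' (not opp) -> no flip
Dir N: first cell '.' (not opp) -> no flip
Dir NE: first cell '.' (not opp) -> no flip
Dir W: opp run (1,1), next='.' -> no flip
Dir E: first cell '.' (not opp) -> no flip
Dir SW: opp run (2,1), next='.' -> no flip
Dir S: opp run (2,2) capped by W -> flip
Dir SE: opp run (2,3), next='.' -> no flip

Answer: (2,2)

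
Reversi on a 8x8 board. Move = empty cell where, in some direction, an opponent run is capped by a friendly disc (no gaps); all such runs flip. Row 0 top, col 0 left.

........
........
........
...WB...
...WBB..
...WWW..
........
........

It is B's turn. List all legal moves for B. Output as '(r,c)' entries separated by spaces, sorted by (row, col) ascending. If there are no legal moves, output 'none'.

Answer: (2,2) (3,2) (4,2) (5,2) (6,2) (6,3) (6,4) (6,5) (6,6)

Derivation:
(2,2): flips 1 -> legal
(2,3): no bracket -> illegal
(2,4): no bracket -> illegal
(3,2): flips 1 -> legal
(4,2): flips 1 -> legal
(4,6): no bracket -> illegal
(5,2): flips 1 -> legal
(5,6): no bracket -> illegal
(6,2): flips 1 -> legal
(6,3): flips 1 -> legal
(6,4): flips 1 -> legal
(6,5): flips 1 -> legal
(6,6): flips 1 -> legal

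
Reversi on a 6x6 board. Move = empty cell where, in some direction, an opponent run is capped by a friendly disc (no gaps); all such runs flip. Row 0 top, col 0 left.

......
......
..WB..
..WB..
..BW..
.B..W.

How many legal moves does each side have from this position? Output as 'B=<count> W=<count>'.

Answer: B=7 W=7

Derivation:
-- B to move --
(1,1): flips 1 -> legal
(1,2): flips 2 -> legal
(1,3): no bracket -> illegal
(2,1): flips 1 -> legal
(3,1): flips 1 -> legal
(3,4): no bracket -> illegal
(4,1): flips 1 -> legal
(4,4): flips 1 -> legal
(4,5): no bracket -> illegal
(5,2): no bracket -> illegal
(5,3): flips 1 -> legal
(5,5): no bracket -> illegal
B mobility = 7
-- W to move --
(1,2): no bracket -> illegal
(1,3): flips 2 -> legal
(1,4): flips 1 -> legal
(2,4): flips 1 -> legal
(3,1): no bracket -> illegal
(3,4): flips 1 -> legal
(4,0): no bracket -> illegal
(4,1): flips 1 -> legal
(4,4): flips 1 -> legal
(5,0): no bracket -> illegal
(5,2): flips 1 -> legal
(5,3): no bracket -> illegal
W mobility = 7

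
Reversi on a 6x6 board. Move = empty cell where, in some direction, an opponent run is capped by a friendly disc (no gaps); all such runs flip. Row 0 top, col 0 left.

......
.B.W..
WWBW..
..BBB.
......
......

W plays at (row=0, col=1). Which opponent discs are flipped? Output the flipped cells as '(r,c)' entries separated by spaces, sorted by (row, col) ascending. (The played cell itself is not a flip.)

Answer: (1,1)

Derivation:
Dir NW: edge -> no flip
Dir N: edge -> no flip
Dir NE: edge -> no flip
Dir W: first cell '.' (not opp) -> no flip
Dir E: first cell '.' (not opp) -> no flip
Dir SW: first cell '.' (not opp) -> no flip
Dir S: opp run (1,1) capped by W -> flip
Dir SE: first cell '.' (not opp) -> no flip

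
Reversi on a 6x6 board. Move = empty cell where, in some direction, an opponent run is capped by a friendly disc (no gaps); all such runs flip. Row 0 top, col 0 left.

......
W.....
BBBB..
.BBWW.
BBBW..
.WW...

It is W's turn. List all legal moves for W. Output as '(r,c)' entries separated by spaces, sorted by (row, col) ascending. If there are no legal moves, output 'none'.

(1,1): flips 4 -> legal
(1,2): flips 4 -> legal
(1,3): flips 1 -> legal
(1,4): no bracket -> illegal
(2,4): no bracket -> illegal
(3,0): flips 4 -> legal
(5,0): no bracket -> illegal
(5,3): no bracket -> illegal

Answer: (1,1) (1,2) (1,3) (3,0)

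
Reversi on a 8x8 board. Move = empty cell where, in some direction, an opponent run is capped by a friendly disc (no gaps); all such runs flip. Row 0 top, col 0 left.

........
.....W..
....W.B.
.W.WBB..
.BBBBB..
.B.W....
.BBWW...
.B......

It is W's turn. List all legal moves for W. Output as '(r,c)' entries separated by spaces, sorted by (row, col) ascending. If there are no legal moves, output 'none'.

Answer: (1,7) (3,6) (3,7) (4,6) (5,4) (5,5) (6,0)

Derivation:
(1,6): no bracket -> illegal
(1,7): flips 3 -> legal
(2,3): no bracket -> illegal
(2,5): no bracket -> illegal
(2,7): no bracket -> illegal
(3,0): no bracket -> illegal
(3,2): no bracket -> illegal
(3,6): flips 2 -> legal
(3,7): flips 1 -> legal
(4,0): no bracket -> illegal
(4,6): flips 1 -> legal
(5,0): no bracket -> illegal
(5,2): no bracket -> illegal
(5,4): flips 2 -> legal
(5,5): flips 1 -> legal
(5,6): no bracket -> illegal
(6,0): flips 4 -> legal
(7,0): no bracket -> illegal
(7,2): no bracket -> illegal
(7,3): no bracket -> illegal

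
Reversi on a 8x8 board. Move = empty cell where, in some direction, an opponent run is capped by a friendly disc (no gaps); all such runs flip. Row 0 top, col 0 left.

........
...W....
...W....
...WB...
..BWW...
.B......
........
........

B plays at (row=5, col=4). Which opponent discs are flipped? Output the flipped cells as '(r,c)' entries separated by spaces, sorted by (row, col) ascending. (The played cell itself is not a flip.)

Answer: (4,4)

Derivation:
Dir NW: opp run (4,3), next='.' -> no flip
Dir N: opp run (4,4) capped by B -> flip
Dir NE: first cell '.' (not opp) -> no flip
Dir W: first cell '.' (not opp) -> no flip
Dir E: first cell '.' (not opp) -> no flip
Dir SW: first cell '.' (not opp) -> no flip
Dir S: first cell '.' (not opp) -> no flip
Dir SE: first cell '.' (not opp) -> no flip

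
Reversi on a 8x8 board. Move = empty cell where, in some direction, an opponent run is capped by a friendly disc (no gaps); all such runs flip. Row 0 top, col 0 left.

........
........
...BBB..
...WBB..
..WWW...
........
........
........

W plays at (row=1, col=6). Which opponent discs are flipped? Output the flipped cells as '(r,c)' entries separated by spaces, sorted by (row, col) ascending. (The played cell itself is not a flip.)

Answer: (2,5) (3,4)

Derivation:
Dir NW: first cell '.' (not opp) -> no flip
Dir N: first cell '.' (not opp) -> no flip
Dir NE: first cell '.' (not opp) -> no flip
Dir W: first cell '.' (not opp) -> no flip
Dir E: first cell '.' (not opp) -> no flip
Dir SW: opp run (2,5) (3,4) capped by W -> flip
Dir S: first cell '.' (not opp) -> no flip
Dir SE: first cell '.' (not opp) -> no flip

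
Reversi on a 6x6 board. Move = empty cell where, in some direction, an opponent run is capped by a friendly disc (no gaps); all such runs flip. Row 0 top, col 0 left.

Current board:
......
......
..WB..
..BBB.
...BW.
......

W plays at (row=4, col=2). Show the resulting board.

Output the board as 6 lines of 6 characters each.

Place W at (4,2); scan 8 dirs for brackets.
Dir NW: first cell '.' (not opp) -> no flip
Dir N: opp run (3,2) capped by W -> flip
Dir NE: opp run (3,3), next='.' -> no flip
Dir W: first cell '.' (not opp) -> no flip
Dir E: opp run (4,3) capped by W -> flip
Dir SW: first cell '.' (not opp) -> no flip
Dir S: first cell '.' (not opp) -> no flip
Dir SE: first cell '.' (not opp) -> no flip
All flips: (3,2) (4,3)

Answer: ......
......
..WB..
..WBB.
..WWW.
......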